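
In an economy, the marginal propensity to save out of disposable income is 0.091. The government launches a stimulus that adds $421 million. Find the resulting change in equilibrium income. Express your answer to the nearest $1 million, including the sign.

+$4,626 million

MPC = 1 − MPS = 1 − 0.091 = 0.909.
Spending multiplier = 1/(1 − MPC) = 1/(1 − 0.909) = 1/0.091 ≈ 10.989.
ΔY = k × ΔG = (+$421 million) / 0.091 ≈ +$4,626 million.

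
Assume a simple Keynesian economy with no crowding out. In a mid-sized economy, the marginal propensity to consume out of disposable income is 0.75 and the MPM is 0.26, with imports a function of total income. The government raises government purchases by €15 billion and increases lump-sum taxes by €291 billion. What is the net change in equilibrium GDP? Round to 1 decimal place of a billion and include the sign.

−€398.5 billion

Expenditure multiplier = 1/(1 − c + m) = 1/(1 − 0.75 + 0.26) = 1/0.51 ≈ 1.961.
ΔG contributes k·ΔG = (+€15 billion) / 0.51 ≈ +€29.4 billion.
ΔT of +€291 billion changes first-round spending by −c·ΔT = −€218.25 billion, contributing k·(−c·ΔT) = (−€218.25 billion) / 0.51 ≈ −€427.9 billion.
Net ΔY = k(ΔG − c·ΔT) = (−€203.25 billion) / 0.51 ≈ −€398.5 billion.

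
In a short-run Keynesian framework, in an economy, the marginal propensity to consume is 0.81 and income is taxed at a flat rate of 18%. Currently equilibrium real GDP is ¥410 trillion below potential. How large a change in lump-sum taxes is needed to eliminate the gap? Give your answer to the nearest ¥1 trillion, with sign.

Spending multiplier = 1/(1 − c(1−t)) = 1/(1 − 0.81×0.82) = 1/0.3358 ≈ 2.978.
Tax multiplier = −c·k = −0.81/0.3358 ≈ −2.412. Need ΔY = +¥410 trillion, so ΔT = ΔY/(−c·k) = −(+¥410 trillion) × 0.3358 / 0.81 ≈ −¥170 trillion.
The government should cut lump-sum taxes by ¥170 trillion.

−¥170 trillion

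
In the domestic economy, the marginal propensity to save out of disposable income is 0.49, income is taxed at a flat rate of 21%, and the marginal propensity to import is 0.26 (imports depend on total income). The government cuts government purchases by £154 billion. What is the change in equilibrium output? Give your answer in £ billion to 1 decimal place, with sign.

MPC = 1 − MPS = 1 − 0.49 = 0.51.
Government-spending multiplier = 1/(1 − c(1−t) + m) = 1/(1 − 0.51×0.79 + 0.26) = 1/0.8571 ≈ 1.167.
ΔY = k × ΔG = (−£154 billion) / 0.8571 ≈ −£179.7 billion.

−£179.7 billion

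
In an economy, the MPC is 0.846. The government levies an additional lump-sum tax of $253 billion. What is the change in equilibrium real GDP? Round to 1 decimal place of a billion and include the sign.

A lump-sum tax change of +$253 billion shifts disposable income by −$253 billion; first-round consumption changes by −c × ΔT = −0.846 × (+$253 billion) = −$214.038 billion.
Expenditure multiplier = 1/(1 − MPC) = 1/(1 − 0.846) = 1/0.154 ≈ 6.494.
The tax multiplier is −c × k ≈ −5.494, so ΔY = k × (−c·ΔT) = (−$214.038 billion) / 0.154 ≈ −$1,389.9 billion.

−$1,389.9 billion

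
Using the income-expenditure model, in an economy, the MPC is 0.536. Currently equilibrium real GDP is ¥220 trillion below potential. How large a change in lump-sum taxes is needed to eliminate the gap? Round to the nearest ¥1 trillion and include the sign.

Spending multiplier = 1/(1 − MPC) = 1/(1 − 0.536) = 1/0.464 ≈ 2.155.
Tax multiplier = −c·k = −0.536/0.464 ≈ −1.155. Need ΔY = +¥220 trillion, so ΔT = ΔY/(−c·k) = −(+¥220 trillion) × 0.464 / 0.536 ≈ −¥190 trillion.
The government should cut lump-sum taxes by ¥190 trillion.

−¥190 trillion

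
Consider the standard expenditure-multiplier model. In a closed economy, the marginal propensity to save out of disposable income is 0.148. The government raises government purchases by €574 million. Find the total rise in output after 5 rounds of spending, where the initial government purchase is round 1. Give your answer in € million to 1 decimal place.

€2,137.2 million

MPC = 1 − MPS = 1 − 0.148 = 0.852.
Round 1 adds ΔG = €574 million; each later round is MPC = 0.852 times the previous.
After 5 rounds: 574 + 489.048 + 416.668896 + 355.001899392 + 302.461618281984 = ΔG·(1 − c^5)/(1 − c) = 574 × (1 − 0.448949997868032)/0.148 ≈ €2,137.2 million.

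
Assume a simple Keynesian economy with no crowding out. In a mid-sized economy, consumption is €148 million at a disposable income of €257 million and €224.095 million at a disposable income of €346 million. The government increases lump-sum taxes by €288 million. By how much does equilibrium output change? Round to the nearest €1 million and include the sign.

−€1,698 million

MPC = ΔC/ΔYd = (224.095 − 148)/(346 − 257) = 76.095/89 = 0.855.
A lump-sum tax change of +€288 million shifts disposable income by −€288 million; first-round consumption changes by −c × ΔT = −0.855 × (+€288 million) = −€246.24 million.
Expenditure multiplier = 1/(1 − MPC) = 1/(1 − 0.855) = 1/0.145 ≈ 6.897.
The tax multiplier is −c × k ≈ −5.897, so ΔY = k × (−c·ΔT) = (−€246.24 million) / 0.145 ≈ −€1,698 million.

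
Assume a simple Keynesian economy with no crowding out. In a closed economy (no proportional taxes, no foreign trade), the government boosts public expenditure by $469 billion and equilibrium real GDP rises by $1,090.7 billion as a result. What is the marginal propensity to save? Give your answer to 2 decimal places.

0.43

Implied spending multiplier k = ΔY/ΔG = 1,090.7/469 ≈ 2.3256.
Since k = 1/(1 − MPC), MPC = 1 − 1/k = 1 − ΔG/ΔY = 1 − 469/1,090.7 ≈ 0.57.
MPS = 1 − MPC = 0.43.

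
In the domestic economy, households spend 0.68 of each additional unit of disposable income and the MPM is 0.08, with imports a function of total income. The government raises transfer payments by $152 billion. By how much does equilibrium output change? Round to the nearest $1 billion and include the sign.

+$258 billion

The transfer change shifts disposable income by +$152 billion, so first-round consumption changes by c·ΔTR = 0.68 × (+$152 billion) = +$103.36 billion.
Expenditure multiplier = 1/(1 − c + m) = 1/(1 − 0.68 + 0.08) = 1/0.4 = 2.5.
The transfer multiplier is c × k = 1.7, so ΔY = k × (c·ΔTR) = (+$103.36 billion) / 0.4 ≈ +$258 billion.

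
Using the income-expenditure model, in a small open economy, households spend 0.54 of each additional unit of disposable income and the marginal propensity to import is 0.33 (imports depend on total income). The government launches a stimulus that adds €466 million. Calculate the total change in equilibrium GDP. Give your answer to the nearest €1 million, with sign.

+€590 million

Government-spending multiplier = 1/(1 − c + m) = 1/(1 − 0.54 + 0.33) = 1/0.79 ≈ 1.266.
ΔY = k × ΔG = (+€466 million) / 0.79 ≈ +€590 million.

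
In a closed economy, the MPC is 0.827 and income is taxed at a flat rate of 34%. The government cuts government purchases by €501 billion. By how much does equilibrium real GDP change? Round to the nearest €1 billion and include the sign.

−€1,103 billion

Government-spending multiplier = 1/(1 − c(1−t)) = 1/(1 − 0.827×0.66) = 1/0.45418 ≈ 2.202.
ΔY = k × ΔG = (−€501 billion) / 0.45418 ≈ −€1,103 billion.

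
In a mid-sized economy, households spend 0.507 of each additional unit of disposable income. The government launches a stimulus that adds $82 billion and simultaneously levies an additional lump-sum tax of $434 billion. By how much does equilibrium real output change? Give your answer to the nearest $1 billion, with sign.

−$280 billion

Expenditure multiplier = 1/(1 − MPC) = 1/(1 − 0.507) = 1/0.493 ≈ 2.028.
ΔG contributes k·ΔG = (+$82 billion) / 0.493 ≈ +$166.3 billion.
ΔT of +$434 billion changes first-round spending by −c·ΔT = −$220.038 billion, contributing k·(−c·ΔT) = (−$220.038 billion) / 0.493 ≈ −$446.3 billion.
Net ΔY = k(ΔG − c·ΔT) = (−$138.038 billion) / 0.493 ≈ −$280 billion.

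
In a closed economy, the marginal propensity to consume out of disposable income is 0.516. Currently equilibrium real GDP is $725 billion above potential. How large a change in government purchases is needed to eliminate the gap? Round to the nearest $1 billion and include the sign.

−$351 billion

Spending multiplier = 1/(1 − MPC) = 1/(1 − 0.516) = 1/0.484 ≈ 2.066.
Need ΔY = −$725 billion, so ΔG = ΔY/k = (−$725 billion) × 0.484 ≈ −$351 billion.
The government should cut government purchases by $351 billion.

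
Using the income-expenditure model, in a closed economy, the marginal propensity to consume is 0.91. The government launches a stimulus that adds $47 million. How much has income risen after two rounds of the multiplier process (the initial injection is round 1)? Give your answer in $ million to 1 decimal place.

$89.8 million

Round 1 adds ΔG = $47 million; each later round is MPC = 0.91 times the previous.
After 2 rounds: 47 + 42.77 = ΔG·(1 − c^2)/(1 − c) = 47 × (1 − 0.8281)/0.09 ≈ $89.8 million.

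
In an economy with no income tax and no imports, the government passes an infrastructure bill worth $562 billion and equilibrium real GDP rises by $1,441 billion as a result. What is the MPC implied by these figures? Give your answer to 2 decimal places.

Implied spending multiplier k = ΔY/ΔG = 1,441/562 ≈ 2.5641.
Since k = 1/(1 − MPC), MPC = 1 − 1/k = 1 − ΔG/ΔY = 1 − 562/1,441 ≈ 0.61.

0.61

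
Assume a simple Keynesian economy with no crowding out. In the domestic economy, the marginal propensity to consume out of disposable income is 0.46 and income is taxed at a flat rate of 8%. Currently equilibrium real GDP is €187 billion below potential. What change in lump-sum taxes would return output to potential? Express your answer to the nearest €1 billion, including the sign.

Spending multiplier = 1/(1 − c(1−t)) = 1/(1 − 0.46×0.92) = 1/0.5768 ≈ 1.734.
Tax multiplier = −c·k = −0.46/0.5768 ≈ −0.798. Need ΔY = +€187 billion, so ΔT = ΔY/(−c·k) = −(+€187 billion) × 0.5768 / 0.46 ≈ −€234 billion.
The government should cut lump-sum taxes by €234 billion.

−€234 billion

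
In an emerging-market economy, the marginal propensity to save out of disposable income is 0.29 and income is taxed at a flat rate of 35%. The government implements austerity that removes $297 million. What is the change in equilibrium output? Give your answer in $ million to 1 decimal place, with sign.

MPC = 1 − MPS = 1 − 0.29 = 0.71.
Expenditure multiplier = 1/(1 − c(1−t)) = 1/(1 − 0.71×0.65) = 1/0.5385 ≈ 1.857.
ΔY = k × ΔG = (−$297 million) / 0.5385 ≈ −$551.5 million.

−$551.5 million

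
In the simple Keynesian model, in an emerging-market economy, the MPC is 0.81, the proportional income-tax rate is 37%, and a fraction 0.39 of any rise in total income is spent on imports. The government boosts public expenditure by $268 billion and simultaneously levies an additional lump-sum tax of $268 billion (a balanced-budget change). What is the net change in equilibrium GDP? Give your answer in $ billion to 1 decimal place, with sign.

+$57.9 billion

Expenditure multiplier = 1/(1 − c(1−t) + m) = 1/(1 − 0.81×0.63 + 0.39) = 1/0.8797 ≈ 1.137.
ΔG contributes k·ΔG = (+$268 billion) / 0.8797 ≈ +$304.6 billion.
ΔT of +$268 billion changes first-round spending by −c·ΔT = −$217.08 billion, contributing k·(−c·ΔT) = (−$217.08 billion) / 0.8797 ≈ −$246.8 billion.
Net ΔY = k(ΔG − c·ΔT) = (+$50.92 billion) / 0.8797 ≈ +$57.9 billion.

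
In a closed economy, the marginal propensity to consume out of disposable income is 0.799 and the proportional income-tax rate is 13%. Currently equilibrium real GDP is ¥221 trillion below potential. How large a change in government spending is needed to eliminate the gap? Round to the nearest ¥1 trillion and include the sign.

+¥67 trillion

Spending multiplier = 1/(1 − c(1−t)) = 1/(1 − 0.799×0.87) = 1/0.30487 ≈ 3.28.
Need ΔY = +¥221 trillion, so ΔG = ΔY/k = (+¥221 trillion) × 0.30487 ≈ +¥67 trillion.
The government should increase government spending by ¥67 trillion.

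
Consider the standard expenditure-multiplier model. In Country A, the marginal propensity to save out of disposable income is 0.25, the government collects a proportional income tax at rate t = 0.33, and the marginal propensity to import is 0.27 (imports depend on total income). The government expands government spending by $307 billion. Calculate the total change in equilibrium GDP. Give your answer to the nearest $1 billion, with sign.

+$400 billion

MPC = 1 − MPS = 1 − 0.25 = 0.75.
Spending multiplier = 1/(1 − c(1−t) + m) = 1/(1 − 0.75×0.67 + 0.27) = 1/0.7675 ≈ 1.303.
ΔY = k × ΔG = (+$307 billion) / 0.7675 = +$400 billion.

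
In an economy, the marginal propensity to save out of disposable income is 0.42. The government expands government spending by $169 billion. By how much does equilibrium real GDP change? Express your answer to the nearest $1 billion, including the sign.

+$402 billion

MPC = 1 − MPS = 1 − 0.42 = 0.58.
Spending multiplier = 1/(1 − MPC) = 1/(1 − 0.58) = 1/0.42 ≈ 2.381.
ΔY = k × ΔG = (+$169 billion) / 0.42 ≈ +$402 billion.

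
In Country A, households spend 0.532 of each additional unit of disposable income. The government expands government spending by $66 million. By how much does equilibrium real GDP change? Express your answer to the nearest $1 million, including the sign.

+$141 million

Government-spending multiplier = 1/(1 − MPC) = 1/(1 − 0.532) = 1/0.468 ≈ 2.137.
ΔY = k × ΔG = (+$66 million) / 0.468 ≈ +$141 million.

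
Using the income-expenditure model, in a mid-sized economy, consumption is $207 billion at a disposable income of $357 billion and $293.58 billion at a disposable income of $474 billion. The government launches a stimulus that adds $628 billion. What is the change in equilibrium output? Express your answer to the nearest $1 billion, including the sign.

+$2,415 billion

MPC = ΔC/ΔYd = (293.58 − 207)/(474 − 357) = 86.58/117 = 0.74.
Spending multiplier = 1/(1 − MPC) = 1/(1 − 0.74) = 1/0.26 ≈ 3.846.
ΔY = k × ΔG = (+$628 billion) / 0.26 ≈ +$2,415 billion.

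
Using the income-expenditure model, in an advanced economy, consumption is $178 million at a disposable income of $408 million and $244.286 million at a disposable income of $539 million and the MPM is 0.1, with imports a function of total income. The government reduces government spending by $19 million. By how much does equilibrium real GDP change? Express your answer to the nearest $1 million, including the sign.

MPC = ΔC/ΔYd = (244.286 − 178)/(539 − 408) = 66.286/131 = 0.506.
Government-spending multiplier = 1/(1 − c + m) = 1/(1 − 0.506 + 0.1) = 1/0.594 ≈ 1.684.
ΔY = k × ΔG = (−$19 million) / 0.594 ≈ −$32 million.

−$32 million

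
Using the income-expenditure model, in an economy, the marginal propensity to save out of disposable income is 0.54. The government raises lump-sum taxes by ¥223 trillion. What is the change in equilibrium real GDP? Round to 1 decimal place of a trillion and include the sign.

−¥190.0 trillion

MPC = 1 − MPS = 1 − 0.54 = 0.46.
A lump-sum tax change of +¥223 trillion shifts disposable income by −¥223 trillion; first-round consumption changes by −c × ΔT = −0.46 × (+¥223 trillion) = −¥102.58 trillion.
Expenditure multiplier = 1/(1 − MPC) = 1/(1 − 0.46) = 1/0.54 ≈ 1.852.
The tax multiplier is −c × k ≈ −0.852, so ΔY = k × (−c·ΔT) = (−¥102.58 trillion) / 0.54 ≈ −¥190 trillion.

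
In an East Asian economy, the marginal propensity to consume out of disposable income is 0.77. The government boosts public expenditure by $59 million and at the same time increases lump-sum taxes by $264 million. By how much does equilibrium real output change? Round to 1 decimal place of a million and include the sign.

−$627.3 million

Expenditure multiplier = 1/(1 − MPC) = 1/(1 − 0.77) = 1/0.23 ≈ 4.348.
ΔG contributes k·ΔG = (+$59 million) / 0.23 ≈ +$256.5 million.
ΔT of +$264 million changes first-round spending by −c·ΔT = −$203.28 million, contributing k·(−c·ΔT) = (−$203.28 million) / 0.23 ≈ −$883.8 million.
Net ΔY = k(ΔG − c·ΔT) = (−$144.28 million) / 0.23 ≈ −$627.3 million.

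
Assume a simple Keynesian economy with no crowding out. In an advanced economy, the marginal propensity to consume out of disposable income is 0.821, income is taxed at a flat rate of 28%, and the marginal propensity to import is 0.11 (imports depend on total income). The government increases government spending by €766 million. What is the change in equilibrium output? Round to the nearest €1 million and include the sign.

Government-spending multiplier = 1/(1 − c(1−t) + m) = 1/(1 − 0.821×0.72 + 0.11) = 1/0.51888 ≈ 1.927.
ΔY = k × ΔG = (+€766 million) / 0.51888 ≈ +€1,476 million.

+€1,476 million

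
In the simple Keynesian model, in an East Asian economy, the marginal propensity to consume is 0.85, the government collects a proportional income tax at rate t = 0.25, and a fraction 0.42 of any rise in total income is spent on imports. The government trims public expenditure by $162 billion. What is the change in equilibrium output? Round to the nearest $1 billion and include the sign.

Spending multiplier = 1/(1 − c(1−t) + m) = 1/(1 − 0.85×0.75 + 0.42) = 1/0.7825 ≈ 1.278.
ΔY = k × ΔG = (−$162 billion) / 0.7825 ≈ −$207 billion.

−$207 billion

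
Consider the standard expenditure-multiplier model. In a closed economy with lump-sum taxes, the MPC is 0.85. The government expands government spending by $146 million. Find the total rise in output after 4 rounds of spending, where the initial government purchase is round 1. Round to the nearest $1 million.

Round 1 adds ΔG = $146 million; each later round is MPC = 0.85 times the previous.
After 4 rounds: 146 + 124.1 + 105.485 + 89.66225 = ΔG·(1 − c^4)/(1 − c) = 146 × (1 − 0.52200625)/0.15 ≈ $465 million.

$465 million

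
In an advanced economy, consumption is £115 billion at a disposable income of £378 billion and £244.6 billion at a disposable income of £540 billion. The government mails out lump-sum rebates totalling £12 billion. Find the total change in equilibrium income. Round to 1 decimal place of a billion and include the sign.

+£48.0 billion

MPC = ΔC/ΔYd = (244.6 − 115)/(540 − 378) = 129.6/162 = 0.8.
A lump-sum tax change of −£12 billion shifts disposable income by +£12 billion; first-round consumption changes by −c × ΔT = −0.8 × (−£12 billion) = +£9.6 billion.
Expenditure multiplier = 1/(1 − MPC) = 1/(1 − 0.8) = 1/0.2 = 5.
The tax multiplier is −c × k = −4, so ΔY = k × (−c·ΔT) = (+£9.6 billion) / 0.2 = +£48 billion.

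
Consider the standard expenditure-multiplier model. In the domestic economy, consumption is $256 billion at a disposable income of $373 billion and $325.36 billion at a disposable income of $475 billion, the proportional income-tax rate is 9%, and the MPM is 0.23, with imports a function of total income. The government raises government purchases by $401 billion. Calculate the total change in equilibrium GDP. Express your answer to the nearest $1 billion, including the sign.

+$656 billion

MPC = ΔC/ΔYd = (325.36 − 256)/(475 − 373) = 69.36/102 = 0.68.
Expenditure multiplier = 1/(1 − c(1−t) + m) = 1/(1 − 0.68×0.91 + 0.23) = 1/0.6112 ≈ 1.636.
ΔY = k × ΔG = (+$401 billion) / 0.6112 ≈ +$656 billion.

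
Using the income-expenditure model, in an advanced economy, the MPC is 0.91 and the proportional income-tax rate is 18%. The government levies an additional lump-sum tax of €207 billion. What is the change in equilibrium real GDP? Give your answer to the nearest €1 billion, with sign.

A lump-sum tax change of +€207 billion shifts disposable income by −€207 billion; first-round consumption changes by −c × ΔT = −0.91 × (+€207 billion) = −€188.37 billion.
Expenditure multiplier = 1/(1 − c(1−t)) = 1/(1 − 0.91×0.82) = 1/0.2538 ≈ 3.94.
The tax multiplier is −c × k ≈ −3.586, so ΔY = k × (−c·ΔT) = (−€188.37 billion) / 0.2538 ≈ −€742 billion.

−€742 billion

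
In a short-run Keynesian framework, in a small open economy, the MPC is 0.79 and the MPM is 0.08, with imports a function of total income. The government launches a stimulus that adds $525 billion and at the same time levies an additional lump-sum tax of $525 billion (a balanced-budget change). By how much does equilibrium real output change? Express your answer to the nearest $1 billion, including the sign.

+$380 billion

Expenditure multiplier = 1/(1 − c + m) = 1/(1 − 0.79 + 0.08) = 1/0.29 ≈ 3.448.
ΔG contributes k·ΔG = (+$525 billion) / 0.29 ≈ +$1,810.3 billion.
ΔT of +$525 billion changes first-round spending by −c·ΔT = −$414.75 billion, contributing k·(−c·ΔT) = (−$414.75 billion) / 0.29 ≈ −$1,430.2 billion.
Net ΔY = k(ΔG − c·ΔT) = (+$110.25 billion) / 0.29 ≈ +$380 billion.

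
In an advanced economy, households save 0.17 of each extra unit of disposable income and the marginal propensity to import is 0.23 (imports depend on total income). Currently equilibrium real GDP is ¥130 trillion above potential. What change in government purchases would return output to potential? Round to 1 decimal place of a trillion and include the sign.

−¥52.0 trillion

MPC = 1 − MPS = 1 − 0.17 = 0.83.
Spending multiplier = 1/(1 − c + m) = 1/(1 − 0.83 + 0.23) = 1/0.4 = 2.5.
Need ΔY = −¥130 trillion, so ΔG = ΔY/k = (−¥130 trillion) × 0.4 = −¥52 trillion.
The government should cut government purchases by ¥52 trillion.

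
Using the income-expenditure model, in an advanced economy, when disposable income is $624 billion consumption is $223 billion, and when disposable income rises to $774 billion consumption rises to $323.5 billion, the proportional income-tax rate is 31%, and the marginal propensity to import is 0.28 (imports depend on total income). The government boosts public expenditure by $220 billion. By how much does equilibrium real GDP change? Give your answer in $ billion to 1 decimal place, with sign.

MPC = ΔC/ΔYd = (323.5 − 223)/(774 − 624) = 100.5/150 = 0.67.
Government-spending multiplier = 1/(1 − c(1−t) + m) = 1/(1 − 0.67×0.69 + 0.28) = 1/0.8177 ≈ 1.223.
ΔY = k × ΔG = (+$220 billion) / 0.8177 ≈ +$269 billion.

+$269.0 billion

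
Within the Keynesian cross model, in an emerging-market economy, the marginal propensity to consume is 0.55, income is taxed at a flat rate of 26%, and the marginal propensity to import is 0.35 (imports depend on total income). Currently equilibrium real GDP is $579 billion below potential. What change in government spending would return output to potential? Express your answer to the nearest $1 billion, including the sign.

Spending multiplier = 1/(1 − c(1−t) + m) = 1/(1 − 0.55×0.74 + 0.35) = 1/0.943 ≈ 1.06.
Need ΔY = +$579 billion, so ΔG = ΔY/k = (+$579 billion) × 0.943 ≈ +$546 billion.
The government should increase government spending by $546 billion.

+$546 billion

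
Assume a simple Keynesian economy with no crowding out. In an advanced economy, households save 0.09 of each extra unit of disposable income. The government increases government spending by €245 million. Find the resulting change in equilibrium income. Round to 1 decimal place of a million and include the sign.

+€2,722.2 million

MPC = 1 − MPS = 1 − 0.09 = 0.91.
Spending multiplier = 1/(1 − MPC) = 1/(1 − 0.91) = 1/0.09 ≈ 11.111.
ΔY = k × ΔG = (+€245 million) / 0.09 ≈ +€2,722.2 million.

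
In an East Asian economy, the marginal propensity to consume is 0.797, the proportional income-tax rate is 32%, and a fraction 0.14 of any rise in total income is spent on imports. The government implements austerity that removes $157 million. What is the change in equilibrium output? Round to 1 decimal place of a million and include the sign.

Expenditure multiplier = 1/(1 − c(1−t) + m) = 1/(1 − 0.797×0.68 + 0.14) = 1/0.59804 ≈ 1.672.
ΔY = k × ΔG = (−$157 million) / 0.59804 ≈ −$262.5 million.

−$262.5 million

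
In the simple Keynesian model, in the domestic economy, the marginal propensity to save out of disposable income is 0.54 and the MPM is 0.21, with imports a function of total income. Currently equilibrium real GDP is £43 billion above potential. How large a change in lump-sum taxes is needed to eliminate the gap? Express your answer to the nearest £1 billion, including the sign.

MPC = 1 − MPS = 1 − 0.54 = 0.46.
Spending multiplier = 1/(1 − c + m) = 1/(1 − 0.46 + 0.21) = 1/0.75 ≈ 1.333.
Tax multiplier = −c·k = −0.46/0.75 ≈ −0.613. Need ΔY = −£43 billion, so ΔT = ΔY/(−c·k) = −(−£43 billion) × 0.75 / 0.46 ≈ +£70 billion.
The government should raise lump-sum taxes by £70 billion.

+£70 billion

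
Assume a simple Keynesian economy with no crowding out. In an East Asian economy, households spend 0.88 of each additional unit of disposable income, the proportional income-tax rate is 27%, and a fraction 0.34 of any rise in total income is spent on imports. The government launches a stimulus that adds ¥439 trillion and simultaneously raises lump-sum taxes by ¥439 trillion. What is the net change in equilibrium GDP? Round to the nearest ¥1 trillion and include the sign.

+¥76 trillion

Expenditure multiplier = 1/(1 − c(1−t) + m) = 1/(1 − 0.88×0.73 + 0.34) = 1/0.6976 ≈ 1.433.
ΔG contributes k·ΔG = (+¥439 trillion) / 0.6976 ≈ +¥629.3 trillion.
ΔT of +¥439 trillion changes first-round spending by −c·ΔT = −¥386.32 trillion, contributing k·(−c·ΔT) = (−¥386.32 trillion) / 0.6976 ≈ −¥553.8 trillion.
Net ΔY = k(ΔG − c·ΔT) = (+¥52.68 trillion) / 0.6976 ≈ +¥76 trillion.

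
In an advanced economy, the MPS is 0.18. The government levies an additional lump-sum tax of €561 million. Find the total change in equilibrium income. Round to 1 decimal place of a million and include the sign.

MPC = 1 − MPS = 1 − 0.18 = 0.82.
A lump-sum tax change of +€561 million shifts disposable income by −€561 million; first-round consumption changes by −c × ΔT = −0.82 × (+€561 million) = −€460.02 million.
Expenditure multiplier = 1/(1 − MPC) = 1/(1 − 0.82) = 1/0.18 ≈ 5.556.
The tax multiplier is −c × k ≈ −4.556, so ΔY = k × (−c·ΔT) = (−€460.02 million) / 0.18 ≈ −€2,555.7 million.

−€2,555.7 million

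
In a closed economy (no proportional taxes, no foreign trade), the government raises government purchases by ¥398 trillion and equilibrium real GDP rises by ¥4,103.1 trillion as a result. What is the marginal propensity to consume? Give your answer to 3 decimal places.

0.903

Implied spending multiplier k = ΔY/ΔG = 4,103.1/398 ≈ 10.3093.
Since k = 1/(1 − MPC), MPC = 1 − 1/k = 1 − ΔG/ΔY = 1 − 398/4,103.1 ≈ 0.903.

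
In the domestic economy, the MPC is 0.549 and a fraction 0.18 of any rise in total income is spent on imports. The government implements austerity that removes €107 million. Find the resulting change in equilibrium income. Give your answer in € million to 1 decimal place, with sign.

−€169.6 million

Spending multiplier = 1/(1 − c + m) = 1/(1 − 0.549 + 0.18) = 1/0.631 ≈ 1.585.
ΔY = k × ΔG = (−€107 million) / 0.631 ≈ −€169.6 million.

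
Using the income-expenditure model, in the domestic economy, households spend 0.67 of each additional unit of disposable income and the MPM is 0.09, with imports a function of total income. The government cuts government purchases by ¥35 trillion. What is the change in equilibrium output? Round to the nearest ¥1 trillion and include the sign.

Spending multiplier = 1/(1 − c + m) = 1/(1 − 0.67 + 0.09) = 1/0.42 ≈ 2.381.
ΔY = k × ΔG = (−¥35 trillion) / 0.42 ≈ −¥83 trillion.

−¥83 trillion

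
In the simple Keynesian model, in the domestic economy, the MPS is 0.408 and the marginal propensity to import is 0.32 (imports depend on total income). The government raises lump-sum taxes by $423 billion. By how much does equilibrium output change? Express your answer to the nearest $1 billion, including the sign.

−$344 billion

MPC = 1 − MPS = 1 − 0.408 = 0.592.
A lump-sum tax change of +$423 billion shifts disposable income by −$423 billion; first-round consumption changes by −c × ΔT = −0.592 × (+$423 billion) = −$250.416 billion.
Expenditure multiplier = 1/(1 − c + m) = 1/(1 − 0.592 + 0.32) = 1/0.728 ≈ 1.374.
The tax multiplier is −c × k ≈ −0.813, so ΔY = k × (−c·ΔT) = (−$250.416 billion) / 0.728 ≈ −$344 billion.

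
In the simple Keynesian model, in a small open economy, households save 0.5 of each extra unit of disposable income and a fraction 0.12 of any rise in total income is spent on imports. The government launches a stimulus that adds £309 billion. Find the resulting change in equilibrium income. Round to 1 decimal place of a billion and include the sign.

+£498.4 billion

MPC = 1 − MPS = 1 − 0.5 = 0.5.
Expenditure multiplier = 1/(1 − c + m) = 1/(1 − 0.5 + 0.12) = 1/0.62 ≈ 1.613.
ΔY = k × ΔG = (+£309 billion) / 0.62 ≈ +£498.4 billion.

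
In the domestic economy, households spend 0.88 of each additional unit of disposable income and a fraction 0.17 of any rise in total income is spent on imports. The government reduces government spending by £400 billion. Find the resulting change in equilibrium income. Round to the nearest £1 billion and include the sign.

−£1,379 billion

Expenditure multiplier = 1/(1 − c + m) = 1/(1 − 0.88 + 0.17) = 1/0.29 ≈ 3.448.
ΔY = k × ΔG = (−£400 billion) / 0.29 ≈ −£1,379 billion.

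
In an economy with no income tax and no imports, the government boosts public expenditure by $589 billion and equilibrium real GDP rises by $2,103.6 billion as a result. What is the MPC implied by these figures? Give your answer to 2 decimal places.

Implied spending multiplier k = ΔY/ΔG = 2,103.6/589 ≈ 3.5715.
Since k = 1/(1 − MPC), MPC = 1 − 1/k = 1 − ΔG/ΔY = 1 − 589/2,103.6 ≈ 0.72.

0.72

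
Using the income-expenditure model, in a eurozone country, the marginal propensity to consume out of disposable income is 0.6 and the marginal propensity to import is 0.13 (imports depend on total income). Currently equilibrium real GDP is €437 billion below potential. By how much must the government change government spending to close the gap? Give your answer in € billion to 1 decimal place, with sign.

Spending multiplier = 1/(1 − c + m) = 1/(1 − 0.6 + 0.13) = 1/0.53 ≈ 1.887.
Need ΔY = +€437 billion, so ΔG = ΔY/k = (+€437 billion) × 0.53 ≈ +€231.6 billion.
The government should increase government spending by €231.6 billion.

+€231.6 billion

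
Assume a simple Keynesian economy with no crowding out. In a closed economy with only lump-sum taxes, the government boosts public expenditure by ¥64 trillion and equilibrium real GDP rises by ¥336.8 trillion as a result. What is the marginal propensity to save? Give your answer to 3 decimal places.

Implied spending multiplier k = ΔY/ΔG = 336.8/64 = 5.2625.
Since k = 1/(1 − MPC), MPC = 1 − 1/k = 1 − ΔG/ΔY = 1 − 64/336.8 ≈ 0.810.
MPS = 1 − MPC = 0.190.

0.190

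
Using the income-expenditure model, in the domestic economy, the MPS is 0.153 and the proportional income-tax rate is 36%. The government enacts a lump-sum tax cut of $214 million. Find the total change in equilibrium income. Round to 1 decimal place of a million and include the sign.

MPC = 1 − MPS = 1 − 0.153 = 0.847.
A lump-sum tax change of −$214 million shifts disposable income by +$214 million; first-round consumption changes by −c × ΔT = −0.847 × (−$214 million) = +$181.258 million.
Expenditure multiplier = 1/(1 − c(1−t)) = 1/(1 − 0.847×0.64) = 1/0.45792 ≈ 2.184.
The tax multiplier is −c × k ≈ −1.85, so ΔY = k × (−c·ΔT) = (+$181.258 million) / 0.45792 ≈ +$395.8 million.

+$395.8 million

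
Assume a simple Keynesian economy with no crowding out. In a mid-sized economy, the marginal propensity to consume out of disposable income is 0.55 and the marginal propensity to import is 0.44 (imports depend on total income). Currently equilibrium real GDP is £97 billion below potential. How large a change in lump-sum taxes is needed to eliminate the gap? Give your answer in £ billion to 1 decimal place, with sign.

Spending multiplier = 1/(1 − c + m) = 1/(1 − 0.55 + 0.44) = 1/0.89 ≈ 1.124.
Tax multiplier = −c·k = −0.55/0.89 ≈ −0.618. Need ΔY = +£97 billion, so ΔT = ΔY/(−c·k) = −(+£97 billion) × 0.89 / 0.55 ≈ −£157 billion.
The government should cut lump-sum taxes by £157 billion.

−£157.0 billion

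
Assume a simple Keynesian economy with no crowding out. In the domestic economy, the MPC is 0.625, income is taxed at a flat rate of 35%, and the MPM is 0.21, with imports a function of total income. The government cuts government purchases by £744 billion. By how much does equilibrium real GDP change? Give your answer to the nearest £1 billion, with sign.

−£926 billion

Spending multiplier = 1/(1 − c(1−t) + m) = 1/(1 − 0.625×0.65 + 0.21) = 1/0.80375 ≈ 1.244.
ΔY = k × ΔG = (−£744 billion) / 0.80375 ≈ −£926 billion.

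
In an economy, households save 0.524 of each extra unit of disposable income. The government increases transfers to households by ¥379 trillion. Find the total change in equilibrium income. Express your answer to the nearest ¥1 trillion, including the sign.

MPC = 1 − MPS = 1 − 0.524 = 0.476.
The transfer change shifts disposable income by +¥379 trillion, so first-round consumption changes by c·ΔTR = 0.476 × (+¥379 trillion) = +¥180.404 trillion.
Expenditure multiplier = 1/(1 − MPC) = 1/(1 − 0.476) = 1/0.524 ≈ 1.908.
The transfer multiplier is c × k ≈ 0.908, so ΔY = k × (c·ΔTR) = (+¥180.404 trillion) / 0.524 ≈ +¥344 trillion.

+¥344 trillion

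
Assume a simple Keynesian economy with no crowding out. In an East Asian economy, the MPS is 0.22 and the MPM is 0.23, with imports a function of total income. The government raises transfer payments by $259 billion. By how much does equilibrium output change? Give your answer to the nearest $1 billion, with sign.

+$449 billion

MPC = 1 − MPS = 1 − 0.22 = 0.78.
The transfer change shifts disposable income by +$259 billion, so first-round consumption changes by c·ΔTR = 0.78 × (+$259 billion) = +$202.02 billion.
Expenditure multiplier = 1/(1 − c + m) = 1/(1 − 0.78 + 0.23) = 1/0.45 ≈ 2.222.
The transfer multiplier is c × k ≈ 1.733, so ΔY = k × (c·ΔTR) = (+$202.02 billion) / 0.45 ≈ +$449 billion.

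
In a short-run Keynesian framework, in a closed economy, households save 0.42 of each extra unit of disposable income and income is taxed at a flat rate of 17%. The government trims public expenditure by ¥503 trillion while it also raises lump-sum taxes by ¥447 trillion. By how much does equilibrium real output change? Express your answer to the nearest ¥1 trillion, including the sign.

MPC = 1 − MPS = 1 − 0.42 = 0.58.
Expenditure multiplier = 1/(1 − c(1−t)) = 1/(1 − 0.58×0.83) = 1/0.5186 ≈ 1.928.
ΔG contributes k·ΔG = (−¥503 trillion) / 0.5186 ≈ −¥969.9 trillion.
ΔT of +¥447 trillion changes first-round spending by −c·ΔT = −¥259.26 trillion, contributing k·(−c·ΔT) = (−¥259.26 trillion) / 0.5186 ≈ −¥499.9 trillion.
Net ΔY = k(ΔG − c·ΔT) = (−¥762.26 trillion) / 0.5186 ≈ −¥1,470 trillion.

−¥1,470 trillion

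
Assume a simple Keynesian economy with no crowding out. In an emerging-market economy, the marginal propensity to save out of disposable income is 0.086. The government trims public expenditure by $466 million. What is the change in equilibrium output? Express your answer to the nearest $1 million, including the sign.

MPC = 1 − MPS = 1 − 0.086 = 0.914.
Spending multiplier = 1/(1 − MPC) = 1/(1 − 0.914) = 1/0.086 ≈ 11.628.
ΔY = k × ΔG = (−$466 million) / 0.086 ≈ −$5,419 million.

−$5,419 million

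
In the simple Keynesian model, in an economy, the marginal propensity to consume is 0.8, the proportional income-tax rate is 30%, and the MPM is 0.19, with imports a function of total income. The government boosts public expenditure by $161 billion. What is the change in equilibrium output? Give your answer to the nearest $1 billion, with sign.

Expenditure multiplier = 1/(1 − c(1−t) + m) = 1/(1 − 0.8×0.7 + 0.19) = 1/0.63 ≈ 1.587.
ΔY = k × ΔG = (+$161 billion) / 0.63 ≈ +$256 billion.

+$256 billion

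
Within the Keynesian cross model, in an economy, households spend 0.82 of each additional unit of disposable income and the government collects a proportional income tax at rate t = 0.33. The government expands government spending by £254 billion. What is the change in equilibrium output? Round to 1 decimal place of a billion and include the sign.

Government-spending multiplier = 1/(1 − c(1−t)) = 1/(1 − 0.82×0.67) = 1/0.4506 ≈ 2.219.
ΔY = k × ΔG = (+£254 billion) / 0.4506 ≈ +£563.7 billion.

+£563.7 billion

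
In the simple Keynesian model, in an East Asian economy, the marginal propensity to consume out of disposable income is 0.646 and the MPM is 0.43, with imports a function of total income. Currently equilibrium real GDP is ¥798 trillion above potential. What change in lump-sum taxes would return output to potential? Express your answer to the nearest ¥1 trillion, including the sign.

Spending multiplier = 1/(1 − c + m) = 1/(1 − 0.646 + 0.43) = 1/0.784 ≈ 1.276.
Tax multiplier = −c·k = −0.646/0.784 ≈ −0.824. Need ΔY = −¥798 trillion, so ΔT = ΔY/(−c·k) = −(−¥798 trillion) × 0.784 / 0.646 ≈ +¥968 trillion.
The government should raise lump-sum taxes by ¥968 trillion.

+¥968 trillion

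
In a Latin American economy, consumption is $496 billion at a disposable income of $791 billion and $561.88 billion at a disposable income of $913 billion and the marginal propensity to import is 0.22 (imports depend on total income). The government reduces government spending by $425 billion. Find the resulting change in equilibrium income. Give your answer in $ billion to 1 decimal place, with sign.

MPC = ΔC/ΔYd = (561.88 − 496)/(913 − 791) = 65.88/122 = 0.54.
Spending multiplier = 1/(1 − c + m) = 1/(1 − 0.54 + 0.22) = 1/0.68 ≈ 1.471.
ΔY = k × ΔG = (−$425 billion) / 0.68 = −$625 billion.

−$625.0 billion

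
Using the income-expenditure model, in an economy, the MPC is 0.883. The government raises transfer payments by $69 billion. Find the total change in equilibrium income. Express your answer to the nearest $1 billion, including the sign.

The transfer change shifts disposable income by +$69 billion, so first-round consumption changes by c·ΔTR = 0.883 × (+$69 billion) = +$60.927 billion.
Expenditure multiplier = 1/(1 − MPC) = 1/(1 − 0.883) = 1/0.117 ≈ 8.547.
The transfer multiplier is c × k ≈ 7.547, so ΔY = k × (c·ΔTR) = (+$60.927 billion) / 0.117 ≈ +$521 billion.

+$521 billion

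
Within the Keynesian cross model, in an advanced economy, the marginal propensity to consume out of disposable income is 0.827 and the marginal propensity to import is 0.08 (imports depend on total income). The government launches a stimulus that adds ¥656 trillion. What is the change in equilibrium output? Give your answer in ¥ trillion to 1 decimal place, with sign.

+¥2,592.9 trillion

Government-spending multiplier = 1/(1 − c + m) = 1/(1 − 0.827 + 0.08) = 1/0.253 ≈ 3.953.
ΔY = k × ΔG = (+¥656 trillion) / 0.253 ≈ +¥2,592.9 trillion.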